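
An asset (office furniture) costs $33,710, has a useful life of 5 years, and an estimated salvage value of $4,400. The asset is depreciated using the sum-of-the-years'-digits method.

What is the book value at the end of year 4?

Depreciable base = $33,710 − $4,400 = $29,310.
Sum of the years' digits = 5+4+3+2+1 = 15.
Year 1: $29,310 × 5/15 = $9,770. Book value $23,940.
Year 2: $29,310 × 4/15 = $7,816. Book value $16,124.
Year 3: $29,310 × 3/15 = $5,862. Book value $10,262.
Year 4: $29,310 × 2/15 = $3,908. Book value $6,354.

$6,354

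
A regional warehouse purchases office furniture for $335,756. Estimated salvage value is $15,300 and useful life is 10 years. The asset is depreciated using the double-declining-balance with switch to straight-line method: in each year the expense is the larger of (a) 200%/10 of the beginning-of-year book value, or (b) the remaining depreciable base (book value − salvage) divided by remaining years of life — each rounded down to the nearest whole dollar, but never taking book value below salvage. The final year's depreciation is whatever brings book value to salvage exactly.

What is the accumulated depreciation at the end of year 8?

$284,096

Depreciable base = $335,756 − $15,300 = $320,456.
Year 1: DB = ⌊$335,756 × 200%/10⌋ = $67,151; SL = ⌊$320,456/10⌋ = $32,045 → take DB $67,151. Book value $268,605.
Year 2: DB = ⌊$268,605 × 200%/10⌋ = $53,721; SL = ⌊$253,305/9⌋ = $28,145 → take DB $53,721. Book value $214,884.
Year 3: DB = ⌊$214,884 × 200%/10⌋ = $42,976; SL = ⌊$199,584/8⌋ = $24,948 → take DB $42,976. Book value $171,908.
Year 4: DB = ⌊$171,908 × 200%/10⌋ = $34,381; SL = ⌊$156,608/7⌋ = $22,372 → take DB $34,381. Book value $137,527.
Year 5: DB = ⌊$137,527 × 200%/10⌋ = $27,505; SL = ⌊$122,227/6⌋ = $20,371 → take DB $27,505. Book value $110,022.
Year 6: DB = ⌊$110,022 × 200%/10⌋ = $22,004; SL = ⌊$94,722/5⌋ = $18,944 → take DB $22,004. Book value $88,018.
Year 7: DB = ⌊$88,018 × 200%/10⌋ = $17,603; SL = ⌊$72,718/4⌋ = $18,179 → take SL $18,179. Book value $69,839.
Year 8: DB = ⌊$69,839 × 200%/10⌋ = $13,967; SL = ⌊$54,539/3⌋ = $18,179 → take SL $18,179. Book value $51,660.
Accumulated through year 8 = $335,756 − $51,660 = $284,096.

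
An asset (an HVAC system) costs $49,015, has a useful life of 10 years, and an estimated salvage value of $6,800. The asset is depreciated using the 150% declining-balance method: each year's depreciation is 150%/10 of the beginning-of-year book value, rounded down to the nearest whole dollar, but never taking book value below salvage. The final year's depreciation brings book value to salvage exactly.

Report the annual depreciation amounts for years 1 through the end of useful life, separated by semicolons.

Depreciable base = $49,015 − $6,800 = $42,215.
Year 1: ⌊$49,015 × 150%/10⌋ = $7,352. Book value $41,663.
Year 2: ⌊$41,663 × 150%/10⌋ = $6,249. Book value $35,414.
Year 3: ⌊$35,414 × 150%/10⌋ = $5,312. Book value $30,102.
Year 4: ⌊$30,102 × 150%/10⌋ = $4,515. Book value $25,587.
Year 5: ⌊$25,587 × 150%/10⌋ = $3,838. Book value $21,749.
Year 6: ⌊$21,749 × 150%/10⌋ = $3,262. Book value $18,487.
Year 7: ⌊$18,487 × 150%/10⌋ = $2,773. Book value $15,714.
Year 8: ⌊$15,714 × 150%/10⌋ = $2,357. Book value $13,357.
Year 9: ⌊$13,357 × 150%/10⌋ = $2,003. Book value $11,354.
Year 10 (final): $11,354 − $6,800 = $4,554. Book value $6,800.

$7,352; $6,249; $5,312; $4,515; $3,838; $3,262; $2,773; $2,357; $2,003; $4,554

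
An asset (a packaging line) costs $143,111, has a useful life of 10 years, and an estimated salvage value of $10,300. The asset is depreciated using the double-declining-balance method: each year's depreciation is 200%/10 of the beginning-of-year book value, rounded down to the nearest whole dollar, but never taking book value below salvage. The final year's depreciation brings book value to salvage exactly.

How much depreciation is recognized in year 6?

$9,379

Depreciable base = $143,111 − $10,300 = $132,811.
Year 1: ⌊$143,111 × 200%/10⌋ = $28,622. Book value $114,489.
Year 2: ⌊$114,489 × 200%/10⌋ = $22,897. Book value $91,592.
Year 3: ⌊$91,592 × 200%/10⌋ = $18,318. Book value $73,274.
Year 4: ⌊$73,274 × 200%/10⌋ = $14,654. Book value $58,620.
Year 5: ⌊$58,620 × 200%/10⌋ = $11,724. Book value $46,896.
Year 6: ⌊$46,896 × 200%/10⌋ = $9,379. Book value $37,517.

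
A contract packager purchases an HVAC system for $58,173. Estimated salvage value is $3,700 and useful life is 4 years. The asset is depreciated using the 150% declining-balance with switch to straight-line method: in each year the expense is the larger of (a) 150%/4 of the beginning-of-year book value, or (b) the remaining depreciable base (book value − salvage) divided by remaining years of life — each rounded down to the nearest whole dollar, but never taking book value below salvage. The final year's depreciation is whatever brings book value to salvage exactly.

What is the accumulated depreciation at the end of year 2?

$35,448

Depreciable base = $58,173 − $3,700 = $54,473.
Year 1: DB = ⌊$58,173 × 150%/4⌋ = $21,814; SL = ⌊$54,473/4⌋ = $13,618 → take DB $21,814. Book value $36,359.
Year 2: DB = ⌊$36,359 × 150%/4⌋ = $13,634; SL = ⌊$32,659/3⌋ = $10,886 → take DB $13,634. Book value $22,725.
Accumulated through year 2 = $58,173 − $22,725 = $35,448.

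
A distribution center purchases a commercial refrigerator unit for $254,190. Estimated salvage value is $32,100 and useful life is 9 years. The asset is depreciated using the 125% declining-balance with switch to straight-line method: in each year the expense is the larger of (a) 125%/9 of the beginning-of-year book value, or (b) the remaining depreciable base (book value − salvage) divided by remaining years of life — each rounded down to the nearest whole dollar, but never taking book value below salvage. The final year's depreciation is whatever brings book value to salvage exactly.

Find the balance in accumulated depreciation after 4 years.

Depreciable base = $254,190 − $32,100 = $222,090.
Year 1: DB = ⌊$254,190 × 125%/9⌋ = $35,304; SL = ⌊$222,090/9⌋ = $24,676 → take DB $35,304. Book value $218,886.
Year 2: DB = ⌊$218,886 × 125%/9⌋ = $30,400; SL = ⌊$186,786/8⌋ = $23,348 → take DB $30,400. Book value $188,486.
Year 3: DB = ⌊$188,486 × 125%/9⌋ = $26,178; SL = ⌊$156,386/7⌋ = $22,340 → take DB $26,178. Book value $162,308.
Year 4: DB = ⌊$162,308 × 125%/9⌋ = $22,542; SL = ⌊$130,208/6⌋ = $21,701 → take DB $22,542. Book value $139,766.
Accumulated through year 4 = $254,190 − $139,766 = $114,424.

$114,424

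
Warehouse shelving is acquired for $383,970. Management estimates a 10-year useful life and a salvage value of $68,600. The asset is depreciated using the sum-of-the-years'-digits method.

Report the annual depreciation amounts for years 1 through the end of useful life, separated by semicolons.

Depreciable base = $383,970 − $68,600 = $315,370.
Sum of the years' digits = 10+9+8+7+6+5+4+3+2+1 = 55.
Year 1: $315,370 × 10/55 = $57,340. Book value $326,630.
Year 2: $315,370 × 9/55 = $51,606. Book value $275,024.
Year 3: $315,370 × 8/55 = $45,872. Book value $229,152.
Year 4: $315,370 × 7/55 = $40,138. Book value $189,014.
Year 5: $315,370 × 6/55 = $34,404. Book value $154,610.
Year 6: $315,370 × 5/55 = $28,670. Book value $125,940.
Year 7: $315,370 × 4/55 = $22,936. Book value $103,004.
Year 8: $315,370 × 3/55 = $17,202. Book value $85,802.
Year 9: $315,370 × 2/55 = $11,468. Book value $74,334.
Year 10: $315,370 × 1/55 = $5,734. Book value $68,600.

$57,340; $51,606; $45,872; $40,138; $34,404; $28,670; $22,936; $17,202; $11,468; $5,734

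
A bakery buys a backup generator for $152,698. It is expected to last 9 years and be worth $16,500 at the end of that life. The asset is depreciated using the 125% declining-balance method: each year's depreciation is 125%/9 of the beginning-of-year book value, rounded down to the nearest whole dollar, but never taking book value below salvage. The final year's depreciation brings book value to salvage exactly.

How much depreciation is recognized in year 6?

$10,041

Depreciable base = $152,698 − $16,500 = $136,198.
Year 1: ⌊$152,698 × 125%/9⌋ = $21,208. Book value $131,490.
Year 2: ⌊$131,490 × 125%/9⌋ = $18,262. Book value $113,228.
Year 3: ⌊$113,228 × 125%/9⌋ = $15,726. Book value $97,502.
Year 4: ⌊$97,502 × 125%/9⌋ = $13,541. Book value $83,961.
Year 5: ⌊$83,961 × 125%/9⌋ = $11,661. Book value $72,300.
Year 6: ⌊$72,300 × 125%/9⌋ = $10,041. Book value $62,259.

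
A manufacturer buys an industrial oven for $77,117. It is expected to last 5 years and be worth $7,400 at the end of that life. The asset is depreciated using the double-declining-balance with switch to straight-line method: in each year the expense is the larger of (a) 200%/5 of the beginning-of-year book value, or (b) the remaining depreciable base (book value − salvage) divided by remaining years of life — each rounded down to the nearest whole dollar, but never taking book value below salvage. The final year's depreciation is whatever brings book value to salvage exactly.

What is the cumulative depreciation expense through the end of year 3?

$60,459

Depreciable base = $77,117 − $7,400 = $69,717.
Year 1: DB = ⌊$77,117 × 200%/5⌋ = $30,846; SL = ⌊$69,717/5⌋ = $13,943 → take DB $30,846. Book value $46,271.
Year 2: DB = ⌊$46,271 × 200%/5⌋ = $18,508; SL = ⌊$38,871/4⌋ = $9,717 → take DB $18,508. Book value $27,763.
Year 3: DB = ⌊$27,763 × 200%/5⌋ = $11,105; SL = ⌊$20,363/3⌋ = $6,787 → take DB $11,105. Book value $16,658.
Accumulated through year 3 = $77,117 − $16,658 = $60,459.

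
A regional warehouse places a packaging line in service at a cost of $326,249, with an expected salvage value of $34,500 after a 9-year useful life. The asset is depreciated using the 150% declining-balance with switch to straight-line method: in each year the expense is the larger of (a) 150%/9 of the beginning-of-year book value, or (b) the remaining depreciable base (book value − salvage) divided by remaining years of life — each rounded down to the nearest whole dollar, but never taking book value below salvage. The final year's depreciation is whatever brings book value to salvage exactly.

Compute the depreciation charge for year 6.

$24,153

Depreciable base = $326,249 − $34,500 = $291,749.
Year 1: DB = ⌊$326,249 × 150%/9⌋ = $54,374; SL = ⌊$291,749/9⌋ = $32,416 → take DB $54,374. Book value $271,875.
Year 2: DB = ⌊$271,875 × 150%/9⌋ = $45,312; SL = ⌊$237,375/8⌋ = $29,671 → take DB $45,312. Book value $226,563.
Year 3: DB = ⌊$226,563 × 150%/9⌋ = $37,760; SL = ⌊$192,063/7⌋ = $27,437 → take DB $37,760. Book value $188,803.
Year 4: DB = ⌊$188,803 × 150%/9⌋ = $31,467; SL = ⌊$154,303/6⌋ = $25,717 → take DB $31,467. Book value $157,336.
Year 5: DB = ⌊$157,336 × 150%/9⌋ = $26,222; SL = ⌊$122,836/5⌋ = $24,567 → take DB $26,222. Book value $131,114.
Year 6: DB = ⌊$131,114 × 150%/9⌋ = $21,852; SL = ⌊$96,614/4⌋ = $24,153 → take SL $24,153. Book value $106,961.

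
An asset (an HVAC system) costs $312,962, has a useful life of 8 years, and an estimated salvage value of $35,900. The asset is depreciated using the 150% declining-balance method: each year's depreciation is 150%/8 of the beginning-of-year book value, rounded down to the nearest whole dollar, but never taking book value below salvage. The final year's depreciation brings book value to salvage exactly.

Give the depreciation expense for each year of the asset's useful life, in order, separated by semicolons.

$58,680; $47,677; $38,738; $31,475; $25,573; $20,778; $16,882; $37,259

Depreciable base = $312,962 − $35,900 = $277,062.
Year 1: ⌊$312,962 × 150%/8⌋ = $58,680. Book value $254,282.
Year 2: ⌊$254,282 × 150%/8⌋ = $47,677. Book value $206,605.
Year 3: ⌊$206,605 × 150%/8⌋ = $38,738. Book value $167,867.
Year 4: ⌊$167,867 × 150%/8⌋ = $31,475. Book value $136,392.
Year 5: ⌊$136,392 × 150%/8⌋ = $25,573. Book value $110,819.
Year 6: ⌊$110,819 × 150%/8⌋ = $20,778. Book value $90,041.
Year 7: ⌊$90,041 × 150%/8⌋ = $16,882. Book value $73,159.
Year 8 (final): $73,159 − $35,900 = $37,259. Book value $35,900.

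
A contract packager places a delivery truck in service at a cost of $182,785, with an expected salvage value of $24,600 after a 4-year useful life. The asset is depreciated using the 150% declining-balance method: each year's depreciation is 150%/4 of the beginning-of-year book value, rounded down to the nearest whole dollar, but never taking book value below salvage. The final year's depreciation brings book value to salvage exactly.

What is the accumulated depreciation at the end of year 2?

$111,384

Depreciable base = $182,785 − $24,600 = $158,185.
Year 1: ⌊$182,785 × 150%/4⌋ = $68,544. Book value $114,241.
Year 2: ⌊$114,241 × 150%/4⌋ = $42,840. Book value $71,401.
Accumulated through year 2 = $182,785 − $71,401 = $111,384.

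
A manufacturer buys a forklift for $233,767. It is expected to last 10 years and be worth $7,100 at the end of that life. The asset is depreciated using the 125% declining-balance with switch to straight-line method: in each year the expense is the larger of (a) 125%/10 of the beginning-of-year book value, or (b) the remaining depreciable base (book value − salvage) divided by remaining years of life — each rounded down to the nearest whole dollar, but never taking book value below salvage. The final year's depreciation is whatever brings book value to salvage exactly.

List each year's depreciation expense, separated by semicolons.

$29,220; $25,568; $22,372; $21,358; $21,358; $21,358; $21,358; $21,358; $21,358; $21,359

Depreciable base = $233,767 − $7,100 = $226,667.
Year 1: DB = ⌊$233,767 × 125%/10⌋ = $29,220; SL = ⌊$226,667/10⌋ = $22,666 → take DB $29,220. Book value $204,547.
Year 2: DB = ⌊$204,547 × 125%/10⌋ = $25,568; SL = ⌊$197,447/9⌋ = $21,938 → take DB $25,568. Book value $178,979.
Year 3: DB = ⌊$178,979 × 125%/10⌋ = $22,372; SL = ⌊$171,879/8⌋ = $21,484 → take DB $22,372. Book value $156,607.
Year 4: DB = ⌊$156,607 × 125%/10⌋ = $19,575; SL = ⌊$149,507/7⌋ = $21,358 → take SL $21,358. Book value $135,249.
Year 5: DB = ⌊$135,249 × 125%/10⌋ = $16,906; SL = ⌊$128,149/6⌋ = $21,358 → take SL $21,358. Book value $113,891.
Year 6: DB = ⌊$113,891 × 125%/10⌋ = $14,236; SL = ⌊$106,791/5⌋ = $21,358 → take SL $21,358. Book value $92,533.
Year 7: DB = ⌊$92,533 × 125%/10⌋ = $11,566; SL = ⌊$85,433/4⌋ = $21,358 → take SL $21,358. Book value $71,175.
Year 8: DB = ⌊$71,175 × 125%/10⌋ = $8,896; SL = ⌊$64,075/3⌋ = $21,358 → take SL $21,358. Book value $49,817.
Year 9: DB = ⌊$49,817 × 125%/10⌋ = $6,227; SL = ⌊$42,717/2⌋ = $21,358 → take SL $21,358. Book value $28,459.
Year 10 (final): $28,459 − $7,100 = $21,359. Book value $7,100.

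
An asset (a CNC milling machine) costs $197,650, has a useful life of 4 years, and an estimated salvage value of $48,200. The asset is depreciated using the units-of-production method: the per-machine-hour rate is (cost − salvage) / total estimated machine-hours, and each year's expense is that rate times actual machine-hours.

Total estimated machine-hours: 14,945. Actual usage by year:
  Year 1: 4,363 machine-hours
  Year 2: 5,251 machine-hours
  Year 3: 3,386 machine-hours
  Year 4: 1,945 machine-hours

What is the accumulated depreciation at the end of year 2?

$96,140

Depreciable base = $197,650 − $48,200 = $149,450.
Rate = $149,450 / 14,945 machine-hours = $10 per machine-hour.
Year 1: 4,363 × $10 = $43,630. Book value $154,020.
Year 2: 5,251 × $10 = $52,510. Book value $101,510.
Accumulated through year 2 = $197,650 − $101,510 = $96,140.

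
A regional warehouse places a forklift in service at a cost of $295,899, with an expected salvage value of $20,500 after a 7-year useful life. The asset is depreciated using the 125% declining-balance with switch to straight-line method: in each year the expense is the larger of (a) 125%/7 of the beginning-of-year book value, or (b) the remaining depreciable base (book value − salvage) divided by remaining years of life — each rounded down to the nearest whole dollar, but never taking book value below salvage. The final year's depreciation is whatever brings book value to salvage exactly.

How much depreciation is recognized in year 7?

$35,832

Depreciable base = $295,899 − $20,500 = $275,399.
Year 1: DB = ⌊$295,899 × 125%/7⌋ = $52,839; SL = ⌊$275,399/7⌋ = $39,342 → take DB $52,839. Book value $243,060.
Year 2: DB = ⌊$243,060 × 125%/7⌋ = $43,403; SL = ⌊$222,560/6⌋ = $37,093 → take DB $43,403. Book value $199,657.
Year 3: DB = ⌊$199,657 × 125%/7⌋ = $35,653; SL = ⌊$179,157/5⌋ = $35,831 → take SL $35,831. Book value $163,826.
Year 4: DB = ⌊$163,826 × 125%/7⌋ = $29,254; SL = ⌊$143,326/4⌋ = $35,831 → take SL $35,831. Book value $127,995.
Year 5: DB = ⌊$127,995 × 125%/7⌋ = $22,856; SL = ⌊$107,495/3⌋ = $35,831 → take SL $35,831. Book value $92,164.
Year 6: DB = ⌊$92,164 × 125%/7⌋ = $16,457; SL = ⌊$71,664/2⌋ = $35,832 → take SL $35,832. Book value $56,332.
Year 7 (final): $56,332 − $20,500 = $35,832. Book value $20,500.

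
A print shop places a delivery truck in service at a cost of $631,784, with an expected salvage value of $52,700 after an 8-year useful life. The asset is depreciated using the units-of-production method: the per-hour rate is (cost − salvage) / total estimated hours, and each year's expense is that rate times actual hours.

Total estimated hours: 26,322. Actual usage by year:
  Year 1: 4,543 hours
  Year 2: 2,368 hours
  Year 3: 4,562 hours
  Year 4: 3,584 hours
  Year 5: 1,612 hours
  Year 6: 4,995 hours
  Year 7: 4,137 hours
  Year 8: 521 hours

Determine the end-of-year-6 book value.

Depreciable base = $631,784 − $52,700 = $579,084.
Rate = $579,084 / 26,322 hours = $22 per hour.
Year 1: 4,543 × $22 = $99,946. Book value $531,838.
Year 2: 2,368 × $22 = $52,096. Book value $479,742.
Year 3: 4,562 × $22 = $100,364. Book value $379,378.
Year 4: 3,584 × $22 = $78,848. Book value $300,530.
Year 5: 1,612 × $22 = $35,464. Book value $265,066.
Year 6: 4,995 × $22 = $109,890. Book value $155,176.

$155,176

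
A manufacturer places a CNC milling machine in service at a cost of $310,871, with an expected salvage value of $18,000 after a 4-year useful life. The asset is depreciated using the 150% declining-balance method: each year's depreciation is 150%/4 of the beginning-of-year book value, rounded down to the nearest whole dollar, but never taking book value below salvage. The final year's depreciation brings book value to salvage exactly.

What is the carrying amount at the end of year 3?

Depreciable base = $310,871 − $18,000 = $292,871.
Year 1: ⌊$310,871 × 150%/4⌋ = $116,576. Book value $194,295.
Year 2: ⌊$194,295 × 150%/4⌋ = $72,860. Book value $121,435.
Year 3: ⌊$121,435 × 150%/4⌋ = $45,538. Book value $75,897.

$75,897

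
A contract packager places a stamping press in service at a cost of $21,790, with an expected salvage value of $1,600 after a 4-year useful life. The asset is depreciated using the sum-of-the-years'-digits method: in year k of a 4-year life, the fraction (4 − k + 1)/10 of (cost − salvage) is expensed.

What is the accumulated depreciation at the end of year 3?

$18,171

Depreciable base = $21,790 − $1,600 = $20,190.
Sum of the years' digits = 4+3+2+1 = 10.
Year 1: $20,190 × 4/10 = $8,076. Book value $13,714.
Year 2: $20,190 × 3/10 = $6,057. Book value $7,657.
Year 3: $20,190 × 2/10 = $4,038. Book value $3,619.
Accumulated through year 3 = $21,790 − $3,619 = $18,171.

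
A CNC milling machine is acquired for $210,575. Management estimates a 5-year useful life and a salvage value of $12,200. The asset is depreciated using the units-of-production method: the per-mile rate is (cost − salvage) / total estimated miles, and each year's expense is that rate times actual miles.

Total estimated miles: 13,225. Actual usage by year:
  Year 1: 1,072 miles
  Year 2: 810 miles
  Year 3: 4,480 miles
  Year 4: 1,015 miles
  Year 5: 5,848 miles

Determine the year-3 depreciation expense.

$67,200

Depreciable base = $210,575 − $12,200 = $198,375.
Rate = $198,375 / 13,225 miles = $15 per mile.
Year 1: 1,072 × $15 = $16,080. Book value $194,495.
Year 2: 810 × $15 = $12,150. Book value $182,345.
Year 3: 4,480 × $15 = $67,200. Book value $115,145.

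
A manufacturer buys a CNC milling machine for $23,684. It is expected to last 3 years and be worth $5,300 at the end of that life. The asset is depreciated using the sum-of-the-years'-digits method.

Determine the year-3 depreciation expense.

Depreciable base = $23,684 − $5,300 = $18,384.
Sum of the years' digits = 3+2+1 = 6.
Year 1: $18,384 × 3/6 = $9,192. Book value $14,492.
Year 2: $18,384 × 2/6 = $6,128. Book value $8,364.
Year 3: $18,384 × 1/6 = $3,064. Book value $5,300.

$3,064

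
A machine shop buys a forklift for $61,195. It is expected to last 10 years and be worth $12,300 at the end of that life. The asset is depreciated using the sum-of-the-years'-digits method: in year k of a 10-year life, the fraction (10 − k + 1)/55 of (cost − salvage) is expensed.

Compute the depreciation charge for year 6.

$4,445

Depreciable base = $61,195 − $12,300 = $48,895.
Sum of the years' digits = 10+9+8+7+6+5+4+3+2+1 = 55.
Year 1: $48,895 × 10/55 = $8,890. Book value $52,305.
Year 2: $48,895 × 9/55 = $8,001. Book value $44,304.
Year 3: $48,895 × 8/55 = $7,112. Book value $37,192.
Year 4: $48,895 × 7/55 = $6,223. Book value $30,969.
Year 5: $48,895 × 6/55 = $5,334. Book value $25,635.
Year 6: $48,895 × 5/55 = $4,445. Book value $21,190.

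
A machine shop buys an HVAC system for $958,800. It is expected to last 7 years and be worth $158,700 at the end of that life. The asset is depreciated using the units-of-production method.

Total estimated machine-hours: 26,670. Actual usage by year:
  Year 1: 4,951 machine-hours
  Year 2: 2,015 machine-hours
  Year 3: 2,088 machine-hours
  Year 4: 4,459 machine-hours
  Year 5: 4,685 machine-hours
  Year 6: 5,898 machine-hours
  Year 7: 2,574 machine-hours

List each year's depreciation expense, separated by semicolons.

$148,530; $60,450; $62,640; $133,770; $140,550; $176,940; $77,220

Depreciable base = $958,800 − $158,700 = $800,100.
Rate = $800,100 / 26,670 machine-hours = $30 per machine-hour.
Year 1: 4,951 × $30 = $148,530. Book value $810,270.
Year 2: 2,015 × $30 = $60,450. Book value $749,820.
Year 3: 2,088 × $30 = $62,640. Book value $687,180.
Year 4: 4,459 × $30 = $133,770. Book value $553,410.
Year 5: 4,685 × $30 = $140,550. Book value $412,860.
Year 6: 5,898 × $30 = $176,940. Book value $235,920.
Year 7: 2,574 × $30 = $77,220. Book value $158,700.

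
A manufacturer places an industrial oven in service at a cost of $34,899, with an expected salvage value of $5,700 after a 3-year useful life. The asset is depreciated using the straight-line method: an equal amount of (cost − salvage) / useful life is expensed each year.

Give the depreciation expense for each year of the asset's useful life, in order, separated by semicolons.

Depreciable base = $34,899 − $5,700 = $29,199.
Annual expense = $29,199 / 3 = $9,733.
End of year 1: book value $25,166.
End of year 2: book value $15,433.
End of year 3: book value $5,700.

$9,733; $9,733; $9,733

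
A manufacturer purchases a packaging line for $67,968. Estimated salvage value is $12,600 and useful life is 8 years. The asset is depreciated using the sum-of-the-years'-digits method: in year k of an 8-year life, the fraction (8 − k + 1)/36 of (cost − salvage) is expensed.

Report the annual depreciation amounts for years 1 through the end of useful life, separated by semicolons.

$12,304; $10,766; $9,228; $7,690; $6,152; $4,614; $3,076; $1,538

Depreciable base = $67,968 − $12,600 = $55,368.
Sum of the years' digits = 8+7+6+5+4+3+2+1 = 36.
Year 1: $55,368 × 8/36 = $12,304. Book value $55,664.
Year 2: $55,368 × 7/36 = $10,766. Book value $44,898.
Year 3: $55,368 × 6/36 = $9,228. Book value $35,670.
Year 4: $55,368 × 5/36 = $7,690. Book value $27,980.
Year 5: $55,368 × 4/36 = $6,152. Book value $21,828.
Year 6: $55,368 × 3/36 = $4,614. Book value $17,214.
Year 7: $55,368 × 2/36 = $3,076. Book value $14,138.
Year 8: $55,368 × 1/36 = $1,538. Book value $12,600.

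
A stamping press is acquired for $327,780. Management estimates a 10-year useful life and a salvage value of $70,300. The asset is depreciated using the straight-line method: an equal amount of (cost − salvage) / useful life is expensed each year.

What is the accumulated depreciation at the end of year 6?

Depreciable base = $327,780 − $70,300 = $257,480.
Annual expense = $257,480 / 10 = $25,748.
End of year 1: book value $302,032.
End of year 2: book value $276,284.
End of year 3: book value $250,536.
End of year 4: book value $224,788.
End of year 5: book value $199,040.
End of year 6: book value $173,292.
Accumulated through year 6 = $327,780 − $173,292 = $154,488.

$154,488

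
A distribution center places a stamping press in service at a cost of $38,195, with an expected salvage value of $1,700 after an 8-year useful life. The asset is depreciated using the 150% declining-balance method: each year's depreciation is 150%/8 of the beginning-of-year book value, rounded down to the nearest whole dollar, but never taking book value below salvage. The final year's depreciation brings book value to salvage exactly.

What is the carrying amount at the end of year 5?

$13,526

Depreciable base = $38,195 − $1,700 = $36,495.
Year 1: ⌊$38,195 × 150%/8⌋ = $7,161. Book value $31,034.
Year 2: ⌊$31,034 × 150%/8⌋ = $5,818. Book value $25,216.
Year 3: ⌊$25,216 × 150%/8⌋ = $4,728. Book value $20,488.
Year 4: ⌊$20,488 × 150%/8⌋ = $3,841. Book value $16,647.
Year 5: ⌊$16,647 × 150%/8⌋ = $3,121. Book value $13,526.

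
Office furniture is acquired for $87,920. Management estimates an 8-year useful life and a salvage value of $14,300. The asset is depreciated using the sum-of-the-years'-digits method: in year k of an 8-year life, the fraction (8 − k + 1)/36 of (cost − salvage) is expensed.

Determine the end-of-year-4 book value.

$34,750

Depreciable base = $87,920 − $14,300 = $73,620.
Sum of the years' digits = 8+7+6+5+4+3+2+1 = 36.
Year 1: $73,620 × 8/36 = $16,360. Book value $71,560.
Year 2: $73,620 × 7/36 = $14,315. Book value $57,245.
Year 3: $73,620 × 6/36 = $12,270. Book value $44,975.
Year 4: $73,620 × 5/36 = $10,225. Book value $34,750.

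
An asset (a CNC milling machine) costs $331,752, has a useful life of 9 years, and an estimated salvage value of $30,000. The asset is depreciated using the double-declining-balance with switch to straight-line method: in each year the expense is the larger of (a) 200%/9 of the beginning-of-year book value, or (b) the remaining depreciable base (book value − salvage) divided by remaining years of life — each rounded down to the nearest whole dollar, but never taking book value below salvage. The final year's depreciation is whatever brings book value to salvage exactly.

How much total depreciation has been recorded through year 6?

$258,308

Depreciable base = $331,752 − $30,000 = $301,752.
Year 1: DB = ⌊$331,752 × 200%/9⌋ = $73,722; SL = ⌊$301,752/9⌋ = $33,528 → take DB $73,722. Book value $258,030.
Year 2: DB = ⌊$258,030 × 200%/9⌋ = $57,340; SL = ⌊$228,030/8⌋ = $28,503 → take DB $57,340. Book value $200,690.
Year 3: DB = ⌊$200,690 × 200%/9⌋ = $44,597; SL = ⌊$170,690/7⌋ = $24,384 → take DB $44,597. Book value $156,093.
Year 4: DB = ⌊$156,093 × 200%/9⌋ = $34,687; SL = ⌊$126,093/6⌋ = $21,015 → take DB $34,687. Book value $121,406.
Year 5: DB = ⌊$121,406 × 200%/9⌋ = $26,979; SL = ⌊$91,406/5⌋ = $18,281 → take DB $26,979. Book value $94,427.
Year 6: DB = ⌊$94,427 × 200%/9⌋ = $20,983; SL = ⌊$64,427/4⌋ = $16,106 → take DB $20,983. Book value $73,444.
Accumulated through year 6 = $331,752 − $73,444 = $258,308.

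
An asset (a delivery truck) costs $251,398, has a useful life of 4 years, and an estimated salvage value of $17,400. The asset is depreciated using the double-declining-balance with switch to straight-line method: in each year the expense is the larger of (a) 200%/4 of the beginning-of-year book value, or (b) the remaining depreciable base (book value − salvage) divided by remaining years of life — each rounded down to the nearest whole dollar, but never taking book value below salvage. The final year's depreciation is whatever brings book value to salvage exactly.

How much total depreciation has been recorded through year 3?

$219,973

Depreciable base = $251,398 − $17,400 = $233,998.
Year 1: DB = ⌊$251,398 × 200%/4⌋ = $125,699; SL = ⌊$233,998/4⌋ = $58,499 → take DB $125,699. Book value $125,699.
Year 2: DB = ⌊$125,699 × 200%/4⌋ = $62,849; SL = ⌊$108,299/3⌋ = $36,099 → take DB $62,849. Book value $62,850.
Year 3: DB = ⌊$62,850 × 200%/4⌋ = $31,425; SL = ⌊$45,450/2⌋ = $22,725 → take DB $31,425. Book value $31,425.
Accumulated through year 3 = $251,398 − $31,425 = $219,973.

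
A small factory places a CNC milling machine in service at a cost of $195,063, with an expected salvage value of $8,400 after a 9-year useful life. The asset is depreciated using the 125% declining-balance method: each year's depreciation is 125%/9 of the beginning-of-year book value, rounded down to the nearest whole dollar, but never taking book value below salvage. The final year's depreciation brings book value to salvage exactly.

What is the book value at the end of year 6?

Depreciable base = $195,063 − $8,400 = $186,663.
Year 1: ⌊$195,063 × 125%/9⌋ = $27,092. Book value $167,971.
Year 2: ⌊$167,971 × 125%/9⌋ = $23,329. Book value $144,642.
Year 3: ⌊$144,642 × 125%/9⌋ = $20,089. Book value $124,553.
Year 4: ⌊$124,553 × 125%/9⌋ = $17,299. Book value $107,254.
Year 5: ⌊$107,254 × 125%/9⌋ = $14,896. Book value $92,358.
Year 6: ⌊$92,358 × 125%/9⌋ = $12,827. Book value $79,531.

$79,531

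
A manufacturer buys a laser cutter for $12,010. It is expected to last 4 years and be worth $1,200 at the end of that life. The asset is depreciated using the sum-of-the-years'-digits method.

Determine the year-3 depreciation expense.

$2,162

Depreciable base = $12,010 − $1,200 = $10,810.
Sum of the years' digits = 4+3+2+1 = 10.
Year 1: $10,810 × 4/10 = $4,324. Book value $7,686.
Year 2: $10,810 × 3/10 = $3,243. Book value $4,443.
Year 3: $10,810 × 2/10 = $2,162. Book value $2,281.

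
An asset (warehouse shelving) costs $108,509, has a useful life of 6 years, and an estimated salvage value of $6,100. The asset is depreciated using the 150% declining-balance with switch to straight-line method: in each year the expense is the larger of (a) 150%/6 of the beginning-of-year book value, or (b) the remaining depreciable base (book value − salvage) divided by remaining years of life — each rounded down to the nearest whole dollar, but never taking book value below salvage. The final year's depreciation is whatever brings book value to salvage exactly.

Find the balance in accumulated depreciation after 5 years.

$89,183

Depreciable base = $108,509 − $6,100 = $102,409.
Year 1: DB = ⌊$108,509 × 150%/6⌋ = $27,127; SL = ⌊$102,409/6⌋ = $17,068 → take DB $27,127. Book value $81,382.
Year 2: DB = ⌊$81,382 × 150%/6⌋ = $20,345; SL = ⌊$75,282/5⌋ = $15,056 → take DB $20,345. Book value $61,037.
Year 3: DB = ⌊$61,037 × 150%/6⌋ = $15,259; SL = ⌊$54,937/4⌋ = $13,734 → take DB $15,259. Book value $45,778.
Year 4: DB = ⌊$45,778 × 150%/6⌋ = $11,444; SL = ⌊$39,678/3⌋ = $13,226 → take SL $13,226. Book value $32,552.
Year 5: DB = ⌊$32,552 × 150%/6⌋ = $8,138; SL = ⌊$26,452/2⌋ = $13,226 → take SL $13,226. Book value $19,326.
Accumulated through year 5 = $108,509 − $19,326 = $89,183.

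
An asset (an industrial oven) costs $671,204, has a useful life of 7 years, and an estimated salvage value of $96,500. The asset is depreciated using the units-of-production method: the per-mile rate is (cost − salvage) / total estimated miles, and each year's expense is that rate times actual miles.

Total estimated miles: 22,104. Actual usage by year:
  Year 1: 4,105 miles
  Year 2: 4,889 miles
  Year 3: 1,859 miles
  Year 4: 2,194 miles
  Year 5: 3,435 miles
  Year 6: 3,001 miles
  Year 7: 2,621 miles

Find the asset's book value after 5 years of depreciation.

$242,672

Depreciable base = $671,204 − $96,500 = $574,704.
Rate = $574,704 / 22,104 miles = $26 per mile.
Year 1: 4,105 × $26 = $106,730. Book value $564,474.
Year 2: 4,889 × $26 = $127,114. Book value $437,360.
Year 3: 1,859 × $26 = $48,334. Book value $389,026.
Year 4: 2,194 × $26 = $57,044. Book value $331,982.
Year 5: 3,435 × $26 = $89,310. Book value $242,672.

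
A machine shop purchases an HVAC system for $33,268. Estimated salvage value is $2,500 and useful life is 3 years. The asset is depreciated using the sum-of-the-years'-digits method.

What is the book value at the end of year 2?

$7,628

Depreciable base = $33,268 − $2,500 = $30,768.
Sum of the years' digits = 3+2+1 = 6.
Year 1: $30,768 × 3/6 = $15,384. Book value $17,884.
Year 2: $30,768 × 2/6 = $10,256. Book value $7,628.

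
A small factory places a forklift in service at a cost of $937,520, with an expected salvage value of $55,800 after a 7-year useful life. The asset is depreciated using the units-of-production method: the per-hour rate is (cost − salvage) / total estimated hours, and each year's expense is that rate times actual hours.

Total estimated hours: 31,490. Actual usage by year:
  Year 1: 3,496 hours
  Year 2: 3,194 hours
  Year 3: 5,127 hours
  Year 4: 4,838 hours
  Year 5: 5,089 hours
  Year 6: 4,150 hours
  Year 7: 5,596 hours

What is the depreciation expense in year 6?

$116,200

Depreciable base = $937,520 − $55,800 = $881,720.
Rate = $881,720 / 31,490 hours = $28 per hour.
Year 1: 3,496 × $28 = $97,888. Book value $839,632.
Year 2: 3,194 × $28 = $89,432. Book value $750,200.
Year 3: 5,127 × $28 = $143,556. Book value $606,644.
Year 4: 4,838 × $28 = $135,464. Book value $471,180.
Year 5: 5,089 × $28 = $142,492. Book value $328,688.
Year 6: 4,150 × $28 = $116,200. Book value $212,488.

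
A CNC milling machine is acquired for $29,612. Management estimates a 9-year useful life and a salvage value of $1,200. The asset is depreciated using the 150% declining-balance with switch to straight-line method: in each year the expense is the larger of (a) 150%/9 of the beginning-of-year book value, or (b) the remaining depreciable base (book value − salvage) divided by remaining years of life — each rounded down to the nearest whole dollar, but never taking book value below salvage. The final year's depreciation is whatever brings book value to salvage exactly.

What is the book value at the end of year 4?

Depreciable base = $29,612 − $1,200 = $28,412.
Year 1: DB = ⌊$29,612 × 150%/9⌋ = $4,935; SL = ⌊$28,412/9⌋ = $3,156 → take DB $4,935. Book value $24,677.
Year 2: DB = ⌊$24,677 × 150%/9⌋ = $4,112; SL = ⌊$23,477/8⌋ = $2,934 → take DB $4,112. Book value $20,565.
Year 3: DB = ⌊$20,565 × 150%/9⌋ = $3,427; SL = ⌊$19,365/7⌋ = $2,766 → take DB $3,427. Book value $17,138.
Year 4: DB = ⌊$17,138 × 150%/9⌋ = $2,856; SL = ⌊$15,938/6⌋ = $2,656 → take DB $2,856. Book value $14,282.

$14,282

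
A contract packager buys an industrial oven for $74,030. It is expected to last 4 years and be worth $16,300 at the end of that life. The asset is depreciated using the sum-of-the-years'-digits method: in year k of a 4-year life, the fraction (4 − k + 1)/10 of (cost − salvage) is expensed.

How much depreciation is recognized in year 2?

$17,319

Depreciable base = $74,030 − $16,300 = $57,730.
Sum of the years' digits = 4+3+2+1 = 10.
Year 1: $57,730 × 4/10 = $23,092. Book value $50,938.
Year 2: $57,730 × 3/10 = $17,319. Book value $33,619.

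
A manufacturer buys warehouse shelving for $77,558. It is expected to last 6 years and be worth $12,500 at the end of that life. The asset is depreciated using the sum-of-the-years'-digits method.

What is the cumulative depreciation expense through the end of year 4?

Depreciable base = $77,558 − $12,500 = $65,058.
Sum of the years' digits = 6+5+4+3+2+1 = 21.
Year 1: $65,058 × 6/21 = $18,588. Book value $58,970.
Year 2: $65,058 × 5/21 = $15,490. Book value $43,480.
Year 3: $65,058 × 4/21 = $12,392. Book value $31,088.
Year 4: $65,058 × 3/21 = $9,294. Book value $21,794.
Accumulated through year 4 = $77,558 − $21,794 = $55,764.

$55,764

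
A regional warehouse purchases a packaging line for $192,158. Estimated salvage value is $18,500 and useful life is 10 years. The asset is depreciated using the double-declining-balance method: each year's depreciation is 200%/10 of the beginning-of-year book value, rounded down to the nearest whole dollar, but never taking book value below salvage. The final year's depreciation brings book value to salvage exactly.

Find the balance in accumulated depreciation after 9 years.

$166,366

Depreciable base = $192,158 − $18,500 = $173,658.
Year 1: ⌊$192,158 × 200%/10⌋ = $38,431. Book value $153,727.
Year 2: ⌊$153,727 × 200%/10⌋ = $30,745. Book value $122,982.
Year 3: ⌊$122,982 × 200%/10⌋ = $24,596. Book value $98,386.
Year 4: ⌊$98,386 × 200%/10⌋ = $19,677. Book value $78,709.
Year 5: ⌊$78,709 × 200%/10⌋ = $15,741. Book value $62,968.
Year 6: ⌊$62,968 × 200%/10⌋ = $12,593. Book value $50,375.
Year 7: ⌊$50,375 × 200%/10⌋ = $10,075. Book value $40,300.
Year 8: ⌊$40,300 × 200%/10⌋ = $8,060. Book value $32,240.
Year 9: ⌊$32,240 × 200%/10⌋ = $6,448. Book value $25,792.
Accumulated through year 9 = $192,158 − $25,792 = $166,366.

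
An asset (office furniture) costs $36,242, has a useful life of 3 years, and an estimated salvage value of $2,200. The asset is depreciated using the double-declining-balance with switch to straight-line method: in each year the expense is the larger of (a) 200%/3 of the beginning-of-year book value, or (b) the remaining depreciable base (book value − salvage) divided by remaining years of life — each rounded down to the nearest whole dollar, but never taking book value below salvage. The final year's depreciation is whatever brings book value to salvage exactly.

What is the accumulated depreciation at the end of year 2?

$32,215

Depreciable base = $36,242 − $2,200 = $34,042.
Year 1: DB = ⌊$36,242 × 200%/3⌋ = $24,161; SL = ⌊$34,042/3⌋ = $11,347 → take DB $24,161. Book value $12,081.
Year 2: DB = ⌊$12,081 × 200%/3⌋ = $8,054; SL = ⌊$9,881/2⌋ = $4,940 → take DB $8,054. Book value $4,027.
Accumulated through year 2 = $36,242 − $4,027 = $32,215.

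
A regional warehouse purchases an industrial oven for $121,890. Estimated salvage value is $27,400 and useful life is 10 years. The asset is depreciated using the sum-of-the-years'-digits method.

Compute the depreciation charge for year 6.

$8,590

Depreciable base = $121,890 − $27,400 = $94,490.
Sum of the years' digits = 10+9+8+7+6+5+4+3+2+1 = 55.
Year 1: $94,490 × 10/55 = $17,180. Book value $104,710.
Year 2: $94,490 × 9/55 = $15,462. Book value $89,248.
Year 3: $94,490 × 8/55 = $13,744. Book value $75,504.
Year 4: $94,490 × 7/55 = $12,026. Book value $63,478.
Year 5: $94,490 × 6/55 = $10,308. Book value $53,170.
Year 6: $94,490 × 5/55 = $8,590. Book value $44,580.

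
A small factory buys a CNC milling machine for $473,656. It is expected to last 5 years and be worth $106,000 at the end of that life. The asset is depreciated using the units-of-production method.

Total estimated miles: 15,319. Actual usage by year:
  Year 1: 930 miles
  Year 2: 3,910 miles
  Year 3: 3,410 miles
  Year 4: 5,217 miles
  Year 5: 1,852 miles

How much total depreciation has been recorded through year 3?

Depreciable base = $473,656 − $106,000 = $367,656.
Rate = $367,656 / 15,319 miles = $24 per mile.
Year 1: 930 × $24 = $22,320. Book value $451,336.
Year 2: 3,910 × $24 = $93,840. Book value $357,496.
Year 3: 3,410 × $24 = $81,840. Book value $275,656.
Accumulated through year 3 = $473,656 − $275,656 = $198,000.

$198,000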